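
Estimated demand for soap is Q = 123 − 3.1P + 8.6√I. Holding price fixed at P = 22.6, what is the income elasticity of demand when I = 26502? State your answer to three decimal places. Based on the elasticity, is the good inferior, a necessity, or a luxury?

At P = 22.6, I = 26502: Q = 1452.971.
Holding P constant, ∂Q/∂I = 8.6/(2√I) = 0.0264137.
η_I = (∂Q/∂I)·(I/Q) = 0.0264137 × (26502/1452.971) = 0.482.
Since 0 < η < 1, this is a necessity.

0.482 (necessity)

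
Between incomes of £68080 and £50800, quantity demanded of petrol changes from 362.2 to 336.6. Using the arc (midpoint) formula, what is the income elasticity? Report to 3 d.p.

0.252

ΔQ = 336.6 − 362.2 = -25.6; midpoint Q̄ = (362.2 + 336.6)/2 = 349.4.
ΔI = 50800 − 68080 = -17280; midpoint Ī = (68080 + 50800)/2 = 59440.
η = (ΔQ/Q̄) ÷ (ΔI/Ī) = (-25.6/349.4) ÷ (-17280/59440) = 0.252.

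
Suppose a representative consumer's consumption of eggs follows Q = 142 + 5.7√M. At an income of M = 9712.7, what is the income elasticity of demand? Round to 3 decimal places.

0.399

At M = 9712.7: Q = 703.752.
dQ/dM = 5.7/(2√M) = 0.0289184 at this income.
η = (dQ/dM)·(M/Q) = 0.0289184 × (9712.7/703.752) = 0.399.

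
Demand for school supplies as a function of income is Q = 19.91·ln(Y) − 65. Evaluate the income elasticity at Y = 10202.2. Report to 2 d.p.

0.17

At Y = 10202.2: Q = 118.776.
dQ/dY = 19.91/Y = 0.00195154 at this income.
η = (dQ/dY)·(Y/Q) = 0.00195154 × (10202.2/118.776) = 0.17.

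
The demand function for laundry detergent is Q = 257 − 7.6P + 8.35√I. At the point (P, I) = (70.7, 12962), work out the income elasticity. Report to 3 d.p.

At P = 70.7, I = 12962: Q = 670.334.
Holding P constant, ∂Q/∂I = 8.35/(2√I) = 0.0366708.
η_I = (∂Q/∂I)·(I/Q) = 0.0366708 × (12962/670.334) = 0.709.

0.709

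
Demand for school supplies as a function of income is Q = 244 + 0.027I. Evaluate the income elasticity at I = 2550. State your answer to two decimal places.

At I = 2550: Q = 312.850.
dQ/dI = 0.027.
η = (dQ/dI)·(I/Q) = 0.027 × (2550/312.850) = 0.22.

0.22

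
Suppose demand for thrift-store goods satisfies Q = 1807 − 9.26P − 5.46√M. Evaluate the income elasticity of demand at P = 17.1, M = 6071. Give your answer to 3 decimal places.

-0.174

At P = 17.1, M = 6071: Q = 1223.229.
Holding P constant, ∂Q/∂M = -5.46/(2√M) = -0.0350375.
η_M = (∂Q/∂M)·(M/Q) = -0.0350375 × (6071/1223.229) = -0.174.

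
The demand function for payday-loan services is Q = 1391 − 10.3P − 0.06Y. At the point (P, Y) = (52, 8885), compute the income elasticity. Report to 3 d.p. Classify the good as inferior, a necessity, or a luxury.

-1.654 (inferior good)

At P = 52, Y = 8885: Q = 322.300.
Holding P constant, ∂Q/∂Y = −0.06.
η_Y = (∂Q/∂Y)·(Y/Q) = -0.06 × (8885/322.300) = -1.654.
Since η < 0, this is an inferior good.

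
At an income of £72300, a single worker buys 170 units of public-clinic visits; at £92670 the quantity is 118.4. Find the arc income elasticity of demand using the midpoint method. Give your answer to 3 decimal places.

ΔQ = 118.4 − 170 = -51.6; midpoint Q̄ = (170 + 118.4)/2 = 144.2.
ΔI = 92670 − 72300 = 20370; midpoint Ī = (72300 + 92670)/2 = 82485.
η = (ΔQ/Q̄) ÷ (ΔI/Ī) = (-51.6/144.2) ÷ (20370/82485) = -1.449.

-1.449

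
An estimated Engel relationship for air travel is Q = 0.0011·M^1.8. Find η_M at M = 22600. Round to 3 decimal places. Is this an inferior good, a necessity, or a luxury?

For Q = A·M^β the income elasticity is constant and equal to β.
Here β = 1.8, so η = 1.800.
Since η > 1, the good is a luxury.

1.800 (luxury)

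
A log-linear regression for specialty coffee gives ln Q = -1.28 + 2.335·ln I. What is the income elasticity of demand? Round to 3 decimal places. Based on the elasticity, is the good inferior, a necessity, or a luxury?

2.335 (luxury)

In a log-linear demand, the coefficient on ln I is the income elasticity.
So η = 2.335.
η > 1 ⇒ luxury.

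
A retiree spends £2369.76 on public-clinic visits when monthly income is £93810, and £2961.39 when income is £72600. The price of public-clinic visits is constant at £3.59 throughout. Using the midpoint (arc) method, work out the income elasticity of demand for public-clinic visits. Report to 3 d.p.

With a constant price, Q₁ = 2369.76/3.59 = 660.100 and Q₂ = 2961.39/3.59 = 824.900 (equivalently, work directly with expenditure since P cancels).
Midpoint %ΔQ = (2961.39 − 2369.76)/2665.58 = 0.22195; midpoint %ΔI = (72600 − 93810)/83205 = -0.25491.
η = 0.22195 / -0.25491 = -0.871.

-0.871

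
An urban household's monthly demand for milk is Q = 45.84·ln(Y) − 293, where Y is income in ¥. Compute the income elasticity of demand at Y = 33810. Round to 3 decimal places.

0.248

At Y = 33810: Q = 185.043.
dQ/dY = 45.84/Y = 0.00135581 at this income.
η = (dQ/dY)·(Y/Q) = 0.00135581 × (33810/185.043) = 0.248.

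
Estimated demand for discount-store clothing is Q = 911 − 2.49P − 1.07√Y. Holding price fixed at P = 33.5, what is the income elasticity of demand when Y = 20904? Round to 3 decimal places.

At P = 33.5, Y = 20904: Q = 672.882.
Holding P constant, ∂Q/∂Y = -1.07/(2√Y) = -0.00370032.
η_Y = (∂Q/∂Y)·(Y/Q) = -0.00370032 × (20904/672.882) = -0.115.

-0.115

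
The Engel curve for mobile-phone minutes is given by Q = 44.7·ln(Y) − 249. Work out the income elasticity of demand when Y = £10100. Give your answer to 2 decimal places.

0.27

At Y = 10100: Q = 163.147.
dQ/dY = 44.7/Y = 0.00442574 at this income.
η = (dQ/dY)·(Y/Q) = 0.00442574 × (10100/163.147) = 0.27.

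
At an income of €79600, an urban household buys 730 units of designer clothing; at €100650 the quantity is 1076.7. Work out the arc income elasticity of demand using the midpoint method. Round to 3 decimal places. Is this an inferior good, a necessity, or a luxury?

1.643 (luxury)

ΔQ = 1076.7 − 730 = 346.7; midpoint Q̄ = (730 + 1076.7)/2 = 903.35.
ΔI = 100650 − 79600 = 21050; midpoint Ī = (79600 + 100650)/2 = 90125.
η = (ΔQ/Q̄) ÷ (ΔI/Ī) = (346.7/903.35) ÷ (21050/90125) = 1.643.
η > 1 ⇒ luxury.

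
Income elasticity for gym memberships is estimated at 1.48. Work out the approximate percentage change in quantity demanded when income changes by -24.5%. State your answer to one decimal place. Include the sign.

-36.3%

%ΔQ ≈ η × %ΔI = 1.48 × (-24.5%) = -36.3%.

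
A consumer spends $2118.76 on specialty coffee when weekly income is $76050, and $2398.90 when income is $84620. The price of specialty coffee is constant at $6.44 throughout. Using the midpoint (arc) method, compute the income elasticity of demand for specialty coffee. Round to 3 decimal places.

1.163

With a constant price, Q₁ = 2118.76/6.44 = 329.000 and Q₂ = 2398.90/6.44 = 372.500 (equivalently, work directly with expenditure since P cancels).
Midpoint %ΔQ = (2398.90 − 2118.76)/2258.83 = 0.12402; midpoint %ΔI = (84620 − 76050)/80335 = 0.10668.
η = 0.12402 / 0.10668 = 1.163.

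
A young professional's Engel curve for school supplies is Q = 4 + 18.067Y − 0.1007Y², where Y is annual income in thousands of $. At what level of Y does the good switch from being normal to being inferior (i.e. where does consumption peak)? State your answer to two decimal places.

89.71

dQ/dY = 18.067 − 0.2014Y.
The good is inferior where dQ/dY < 0. Setting dQ/dY = 0 gives Y = 18.067 / 0.2014 = 89.71.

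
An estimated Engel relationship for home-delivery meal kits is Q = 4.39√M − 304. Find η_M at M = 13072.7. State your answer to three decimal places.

1.268

At M = 13072.7: Q = 197.935.
dQ/dM = 4.39/(2√M) = 0.0191978 at this income.
η = (dQ/dM)·(M/Q) = 0.0191978 × (13072.7/197.935) = 1.268.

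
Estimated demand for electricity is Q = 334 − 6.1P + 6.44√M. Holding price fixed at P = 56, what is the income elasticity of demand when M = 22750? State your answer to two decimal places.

At P = 56, M = 22750: Q = 963.752.
Holding P constant, ∂Q/∂M = 6.44/(2√M) = 0.0213484.
η_M = (∂Q/∂M)·(M/Q) = 0.0213484 × (22750/963.752) = 0.50.

0.50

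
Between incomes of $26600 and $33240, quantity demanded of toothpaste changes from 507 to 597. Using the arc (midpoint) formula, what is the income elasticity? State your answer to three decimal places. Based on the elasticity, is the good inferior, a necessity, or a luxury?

0.735 (necessity)

ΔQ = 597 − 507 = 90; midpoint Q̄ = (507 + 597)/2 = 552.
ΔI = 33240 − 26600 = 6640; midpoint Ī = (26600 + 33240)/2 = 29920.
η = (ΔQ/Q̄) ÷ (ΔI/Ī) = (90/552) ÷ (6640/29920) = 0.735.
0 < η < 1 ⇒ necessity.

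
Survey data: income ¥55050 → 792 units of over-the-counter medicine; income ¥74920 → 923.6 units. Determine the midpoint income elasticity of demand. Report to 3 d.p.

0.502

ΔQ = 923.6 − 792 = 131.6; midpoint Q̄ = (792 + 923.6)/2 = 857.8.
ΔI = 74920 − 55050 = 19870; midpoint Ī = (55050 + 74920)/2 = 64985.
η = (ΔQ/Q̄) ÷ (ΔI/Ī) = (131.6/857.8) ÷ (19870/64985) = 0.502.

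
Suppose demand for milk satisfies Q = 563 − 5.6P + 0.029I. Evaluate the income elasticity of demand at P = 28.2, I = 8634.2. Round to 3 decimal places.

0.382

At P = 28.2, I = 8634.2: Q = 655.472.
Holding P constant, ∂Q/∂I = 0.029.
η_I = (∂Q/∂I)·(I/Q) = 0.029 × (8634.2/655.472) = 0.382.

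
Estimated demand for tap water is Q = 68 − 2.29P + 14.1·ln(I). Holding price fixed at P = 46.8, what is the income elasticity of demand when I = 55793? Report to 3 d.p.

At P = 46.8, I = 55793: Q = 114.933.
Holding P constant, ∂Q/∂I = 14.1/I = 0.00025272.
η_I = (∂Q/∂I)·(I/Q) = 0.00025272 × (55793/114.933) = 0.123.

0.123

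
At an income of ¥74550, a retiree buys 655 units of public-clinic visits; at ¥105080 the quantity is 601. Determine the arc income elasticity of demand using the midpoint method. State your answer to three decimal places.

-0.253

ΔQ = 601 − 655 = -54; midpoint Q̄ = (655 + 601)/2 = 628.
ΔI = 105080 − 74550 = 30530; midpoint Ī = (74550 + 105080)/2 = 89815.
η = (ΔQ/Q̄) ÷ (ΔI/Ī) = (-54/628) ÷ (30530/89815) = -0.253.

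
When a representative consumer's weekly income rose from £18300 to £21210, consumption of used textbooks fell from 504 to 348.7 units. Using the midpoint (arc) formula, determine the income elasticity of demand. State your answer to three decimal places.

-2.473

ΔQ = 348.7 − 504 = -155.3; midpoint Q̄ = (504 + 348.7)/2 = 426.35.
ΔI = 21210 − 18300 = 2910; midpoint Ī = (18300 + 21210)/2 = 19755.
η = (ΔQ/Q̄) ÷ (ΔI/Ī) = (-155.3/426.35) ÷ (2910/19755) = -2.473.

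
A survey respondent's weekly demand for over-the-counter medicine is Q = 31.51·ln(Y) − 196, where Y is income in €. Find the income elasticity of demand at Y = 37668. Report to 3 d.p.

At Y = 37668: Q = 136.007.
dQ/dY = 31.51/Y = 0.000836519 at this income.
η = (dQ/dY)·(Y/Q) = 0.000836519 × (37668/136.007) = 0.232.

0.232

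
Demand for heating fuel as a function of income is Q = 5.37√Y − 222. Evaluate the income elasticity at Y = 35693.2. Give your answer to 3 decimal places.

At Y = 35693.2: Q = 792.535.
dQ/dY = 5.37/(2√Y) = 0.0142119 at this income.
η = (dQ/dY)·(Y/Q) = 0.0142119 × (35693.2/792.535) = 0.640.

0.640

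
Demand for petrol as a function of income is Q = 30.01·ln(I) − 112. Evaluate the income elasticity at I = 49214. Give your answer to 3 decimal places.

0.141

At I = 49214: Q = 212.226.
dQ/dI = 30.01/I = 0.000609786 at this income.
η = (dQ/dI)·(I/Q) = 0.000609786 × (49214/212.226) = 0.141.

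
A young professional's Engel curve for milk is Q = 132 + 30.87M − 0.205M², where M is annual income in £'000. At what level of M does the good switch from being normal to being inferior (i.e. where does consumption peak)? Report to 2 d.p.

dQ/dM = 30.87 − 0.41M.
The good is inferior where dQ/dM < 0. Setting dQ/dM = 0 gives M = 30.87 / 0.41 = 75.29.

75.29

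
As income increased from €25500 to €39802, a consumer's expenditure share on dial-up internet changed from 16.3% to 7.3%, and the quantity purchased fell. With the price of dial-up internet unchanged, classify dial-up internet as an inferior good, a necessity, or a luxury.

Quantity demanded falls as income rises, so η < 0.

inferior good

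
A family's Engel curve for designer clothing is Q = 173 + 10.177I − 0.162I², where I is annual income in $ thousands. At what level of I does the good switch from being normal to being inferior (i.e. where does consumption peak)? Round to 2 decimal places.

31.41

dQ/dI = 10.177 − 0.324I.
The good is inferior where dQ/dI < 0. Setting dQ/dI = 0 gives I = 10.177 / 0.324 = 31.41.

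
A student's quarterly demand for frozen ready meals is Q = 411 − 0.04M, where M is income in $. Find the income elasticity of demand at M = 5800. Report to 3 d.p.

-1.296

At M = 5800: Q = 179.000.
dQ/dM = −0.04.
η = (dQ/dM)·(M/Q) = -0.04 × (5800/179.000) = -1.296.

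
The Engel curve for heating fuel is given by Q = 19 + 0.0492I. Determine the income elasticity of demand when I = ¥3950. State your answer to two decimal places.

At I = 3950: Q = 213.340.
dQ/dI = 0.0492.
η = (dQ/dI)·(I/Q) = 0.0492 × (3950/213.340) = 0.91.

0.91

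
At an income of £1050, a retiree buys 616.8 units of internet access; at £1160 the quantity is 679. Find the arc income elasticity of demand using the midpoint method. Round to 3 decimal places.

ΔQ = 679 − 616.8 = 62.2; midpoint Q̄ = (616.8 + 679)/2 = 647.9.
ΔI = 1160 − 1050 = 110; midpoint Ī = (1050 + 1160)/2 = 1105.
η = (ΔQ/Q̄) ÷ (ΔI/Ī) = (62.2/647.9) ÷ (110/1105) = 0.964.

0.964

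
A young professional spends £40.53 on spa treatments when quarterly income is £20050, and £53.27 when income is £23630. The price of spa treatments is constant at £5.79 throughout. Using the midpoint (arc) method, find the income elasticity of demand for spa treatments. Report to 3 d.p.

1.657

With a constant price, Q₁ = 40.53/5.79 = 7.000 and Q₂ = 53.27/5.79 = 9.200 (equivalently, work directly with expenditure since P cancels).
Midpoint %ΔQ = (53.27 − 40.53)/46.90 = 0.27164; midpoint %ΔI = (23630 − 20050)/21840 = 0.16392.
η = 0.27164 / 0.16392 = 1.657.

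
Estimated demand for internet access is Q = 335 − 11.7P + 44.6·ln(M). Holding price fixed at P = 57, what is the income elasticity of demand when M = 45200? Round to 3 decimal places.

0.305

At P = 57, M = 45200: Q = 146.161.
Holding P constant, ∂Q/∂M = 44.6/M = 0.000986726.
η_M = (∂Q/∂M)·(M/Q) = 0.000986726 × (45200/146.161) = 0.305.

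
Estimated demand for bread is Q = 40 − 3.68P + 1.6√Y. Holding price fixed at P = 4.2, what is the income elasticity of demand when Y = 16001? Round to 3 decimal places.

0.446

At P = 4.2, Y = 16001: Q = 226.936.
Holding P constant, ∂Q/∂Y = 1.6/(2√Y) = 0.00632436.
η_Y = (∂Q/∂Y)·(Y/Q) = 0.00632436 × (16001/226.936) = 0.446.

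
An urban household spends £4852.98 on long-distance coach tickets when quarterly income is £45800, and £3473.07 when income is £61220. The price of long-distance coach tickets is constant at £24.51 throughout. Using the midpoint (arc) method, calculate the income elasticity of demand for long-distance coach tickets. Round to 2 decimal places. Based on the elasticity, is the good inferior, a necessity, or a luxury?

-1.15 (inferior good)

With a constant price, Q₁ = 4852.98/24.51 = 198.000 and Q₂ = 3473.07/24.51 = 141.700 (equivalently, work directly with expenditure since P cancels).
Midpoint %ΔQ = (3473.07 − 4852.98)/4163.02 = -0.33147; midpoint %ΔI = (61220 − 45800)/53510 = 0.28817.
η = -0.33147 / 0.28817 = -1.15.
η < 0 ⇒ inferior good.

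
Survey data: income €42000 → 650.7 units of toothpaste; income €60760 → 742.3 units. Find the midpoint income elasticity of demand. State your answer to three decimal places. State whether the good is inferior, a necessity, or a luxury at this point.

ΔQ = 742.3 − 650.7 = 91.6; midpoint Q̄ = (650.7 + 742.3)/2 = 696.5.
ΔI = 60760 − 42000 = 18760; midpoint Ī = (42000 + 60760)/2 = 51380.
η = (ΔQ/Q̄) ÷ (ΔI/Ī) = (91.6/696.5) ÷ (18760/51380) = 0.360.
0 < η < 1 ⇒ necessity.

0.360 (necessity)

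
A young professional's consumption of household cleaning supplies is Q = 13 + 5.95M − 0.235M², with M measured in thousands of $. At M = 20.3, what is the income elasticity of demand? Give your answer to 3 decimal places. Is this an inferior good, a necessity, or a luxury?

At M = 20.3: Q = 36.9439.
dQ/dM = 5.95 − 0.47M = -3.59100.
η = (dQ/dM)·(M/Q) = -3.59100 × (20.3/36.9439) = -1.973.
η < 0 ⇒ inferior good.

-1.973 (inferior good)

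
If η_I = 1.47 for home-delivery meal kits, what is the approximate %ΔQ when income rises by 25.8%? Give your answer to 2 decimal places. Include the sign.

%ΔQ ≈ η × %ΔI = 1.47 × 25.8% = 37.93%.

37.93%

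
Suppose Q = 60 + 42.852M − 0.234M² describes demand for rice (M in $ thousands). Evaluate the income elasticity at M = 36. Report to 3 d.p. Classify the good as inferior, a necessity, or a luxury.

At M = 36: Q = 1299.4080.
dQ/dM = 42.852 − 0.468M = 26.00400.
η = (dQ/dM)·(M/Q) = 26.00400 × (36/1299.4080) = 0.720.
0 < η < 1 ⇒ necessity.

0.720 (necessity)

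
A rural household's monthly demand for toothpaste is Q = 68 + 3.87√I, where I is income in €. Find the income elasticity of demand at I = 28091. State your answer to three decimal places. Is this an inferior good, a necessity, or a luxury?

0.453 (necessity)

At I = 28091: Q = 716.626.
dQ/dI = 3.87/(2√I) = 0.0115451 at this income.
η = (dQ/dI)·(I/Q) = 0.0115451 × (28091/716.626) = 0.453.
Since 0 < η < 1, the good is a necessity.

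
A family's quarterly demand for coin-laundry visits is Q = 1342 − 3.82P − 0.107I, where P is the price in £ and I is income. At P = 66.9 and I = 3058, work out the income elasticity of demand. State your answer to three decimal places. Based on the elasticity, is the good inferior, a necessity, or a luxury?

-0.431 (inferior good)

At P = 66.9, I = 3058: Q = 759.236.
Holding P constant, ∂Q/∂I = −0.107.
η_I = (∂Q/∂I)·(I/Q) = -0.107 × (3058/759.236) = -0.431.
Since η < 0, this is an inferior good.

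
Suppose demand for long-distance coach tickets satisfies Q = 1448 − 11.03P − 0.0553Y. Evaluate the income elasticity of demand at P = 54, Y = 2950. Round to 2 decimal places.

At P = 54, Y = 2950: Q = 689.245.
Holding P constant, ∂Q/∂Y = −0.0553.
η_Y = (∂Q/∂Y)·(Y/Q) = -0.0553 × (2950/689.245) = -0.24.

-0.24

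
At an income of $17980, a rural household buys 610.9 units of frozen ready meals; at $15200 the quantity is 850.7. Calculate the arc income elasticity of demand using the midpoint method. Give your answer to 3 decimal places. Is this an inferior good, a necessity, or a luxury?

ΔQ = 850.7 − 610.9 = 239.8; midpoint Q̄ = (610.9 + 850.7)/2 = 730.8.
ΔI = 15200 − 17980 = -2780; midpoint Ī = (17980 + 15200)/2 = 16590.
η = (ΔQ/Q̄) ÷ (ΔI/Ī) = (239.8/730.8) ÷ (-2780/16590) = -1.958.
η < 0 ⇒ inferior good.

-1.958 (inferior good)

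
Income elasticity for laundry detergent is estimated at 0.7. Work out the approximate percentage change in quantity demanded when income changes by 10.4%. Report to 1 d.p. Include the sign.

%ΔQ ≈ η × %ΔI = 0.7 × 10.4% = 7.3%.

7.3%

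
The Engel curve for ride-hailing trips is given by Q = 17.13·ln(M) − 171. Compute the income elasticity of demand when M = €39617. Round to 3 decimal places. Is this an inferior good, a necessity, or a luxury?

1.654 (luxury)

At M = 39617: Q = 10.356.
dQ/dM = 17.13/M = 0.00043239 at this income.
η = (dQ/dM)·(M/Q) = 0.00043239 × (39617/10.356) = 1.654.
Since η > 1, the good is a luxury.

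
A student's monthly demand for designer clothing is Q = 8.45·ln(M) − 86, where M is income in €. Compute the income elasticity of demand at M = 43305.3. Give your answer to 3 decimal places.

At M = 43305.3: Q = 4.212.
dQ/dM = 8.45/M = 0.000195126 at this income.
η = (dQ/dM)·(M/Q) = 0.000195126 × (43305.3/4.212) = 2.006.

2.006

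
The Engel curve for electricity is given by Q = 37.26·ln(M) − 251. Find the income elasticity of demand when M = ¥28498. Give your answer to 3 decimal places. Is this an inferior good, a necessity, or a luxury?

At M = 28498: Q = 131.198.
dQ/dM = 37.26/M = 0.00130746 at this income.
η = (dQ/dM)·(M/Q) = 0.00130746 × (28498/131.198) = 0.284.
Since 0 < η < 1, the good is a necessity.

0.284 (necessity)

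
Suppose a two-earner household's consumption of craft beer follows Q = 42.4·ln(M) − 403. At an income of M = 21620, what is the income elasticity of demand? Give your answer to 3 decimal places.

At M = 21620: Q = 20.210.
dQ/dM = 42.4/M = 0.00196115 at this income.
η = (dQ/dM)·(M/Q) = 0.00196115 × (21620/20.210) = 2.098.

2.098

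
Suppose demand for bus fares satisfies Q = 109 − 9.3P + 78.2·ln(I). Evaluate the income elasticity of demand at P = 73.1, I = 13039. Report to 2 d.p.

At P = 73.1, I = 13039: Q = 170.170.
Holding P constant, ∂Q/∂I = 78.2/I = 0.00599739.
η_I = (∂Q/∂I)·(I/Q) = 0.00599739 × (13039/170.170) = 0.46.

0.46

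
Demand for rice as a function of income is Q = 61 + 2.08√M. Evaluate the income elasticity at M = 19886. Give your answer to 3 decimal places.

0.414

At M = 19886: Q = 354.317.
dQ/dM = 2.08/(2√M) = 0.00737496 at this income.
η = (dQ/dM)·(M/Q) = 0.00737496 × (19886/354.317) = 0.414.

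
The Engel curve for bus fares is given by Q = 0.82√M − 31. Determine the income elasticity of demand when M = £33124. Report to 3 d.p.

At M = 33124: Q = 118.240.
dQ/dM = 0.82/(2√M) = 0.00225275 at this income.
η = (dQ/dM)·(M/Q) = 0.00225275 × (33124/118.240) = 0.631.

0.631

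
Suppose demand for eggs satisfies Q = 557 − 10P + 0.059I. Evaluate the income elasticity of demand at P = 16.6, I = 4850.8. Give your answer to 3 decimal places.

At P = 16.6, I = 4850.8: Q = 677.197.
Holding P constant, ∂Q/∂I = 0.059.
η_I = (∂Q/∂I)·(I/Q) = 0.059 × (4850.8/677.197) = 0.423.

0.423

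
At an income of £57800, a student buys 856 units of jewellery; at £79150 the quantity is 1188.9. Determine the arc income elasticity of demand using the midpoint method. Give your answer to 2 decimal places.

ΔQ = 1188.9 − 856 = 332.9; midpoint Q̄ = (856 + 1188.9)/2 = 1022.45.
ΔI = 79150 − 57800 = 21350; midpoint Ī = (57800 + 79150)/2 = 68475.
η = (ΔQ/Q̄) ÷ (ΔI/Ī) = (332.9/1022.45) ÷ (21350/68475) = 1.04.

1.04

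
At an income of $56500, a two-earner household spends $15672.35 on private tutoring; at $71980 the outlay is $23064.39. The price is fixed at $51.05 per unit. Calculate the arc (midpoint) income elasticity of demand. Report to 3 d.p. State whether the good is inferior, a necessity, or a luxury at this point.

With a constant price, Q₁ = 15672.35/51.05 = 307.000 and Q₂ = 23064.39/51.05 = 451.800 (equivalently, work directly with expenditure since P cancels).
Midpoint %ΔQ = (23064.39 − 15672.35)/19368.37 = 0.38166; midpoint %ΔI = (71980 − 56500)/64240 = 0.24097.
η = 0.38166 / 0.24097 = 1.584.
η > 1 ⇒ luxury.

1.584 (luxury)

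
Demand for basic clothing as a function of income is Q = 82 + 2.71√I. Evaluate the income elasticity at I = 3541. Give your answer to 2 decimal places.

0.33

At I = 3541: Q = 243.262.
dQ/dI = 2.71/(2√I) = 0.0227707 at this income.
η = (dQ/dI)·(I/Q) = 0.0227707 × (3541/243.262) = 0.33.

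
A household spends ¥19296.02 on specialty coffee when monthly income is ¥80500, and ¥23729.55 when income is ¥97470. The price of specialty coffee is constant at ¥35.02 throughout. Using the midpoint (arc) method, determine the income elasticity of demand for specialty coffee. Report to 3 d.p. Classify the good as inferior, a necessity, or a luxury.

With a constant price, Q₁ = 19296.02/35.02 = 551.000 and Q₂ = 23729.55/35.02 = 677.600 (equivalently, work directly with expenditure since P cancels).
Midpoint %ΔQ = (23729.55 − 19296.02)/21512.79 = 0.20609; midpoint %ΔI = (97470 − 80500)/88985 = 0.19071.
η = 0.20609 / 0.19071 = 1.081.
η > 1 ⇒ luxury.

1.081 (luxury)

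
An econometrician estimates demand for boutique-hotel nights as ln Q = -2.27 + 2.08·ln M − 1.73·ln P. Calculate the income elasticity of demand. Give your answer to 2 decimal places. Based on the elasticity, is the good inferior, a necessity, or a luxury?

In a log-linear demand, the coefficient on ln M is the income elasticity.
So η = 2.08.
η > 1 ⇒ luxury.

2.08 (luxury)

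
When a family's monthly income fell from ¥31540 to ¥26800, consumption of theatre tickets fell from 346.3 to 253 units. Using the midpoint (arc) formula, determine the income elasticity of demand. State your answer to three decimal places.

1.916

ΔQ = 253 − 346.3 = -93.3; midpoint Q̄ = (346.3 + 253)/2 = 299.65.
ΔI = 26800 − 31540 = -4740; midpoint Ī = (31540 + 26800)/2 = 29170.
η = (ΔQ/Q̄) ÷ (ΔI/Ī) = (-93.3/299.65) ÷ (-4740/29170) = 1.916.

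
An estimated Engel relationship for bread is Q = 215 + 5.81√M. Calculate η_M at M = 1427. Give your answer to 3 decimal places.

0.253

At M = 1427: Q = 434.477.
dQ/dM = 5.81/(2√M) = 0.0769014 at this income.
η = (dQ/dM)·(M/Q) = 0.0769014 × (1427/434.477) = 0.253.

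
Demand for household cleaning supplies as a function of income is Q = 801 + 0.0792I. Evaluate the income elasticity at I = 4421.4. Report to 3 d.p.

0.304

At I = 4421.4: Q = 1151.175.
dQ/dI = 0.0792.
η = (dQ/dI)·(I/Q) = 0.0792 × (4421.4/1151.175) = 0.304.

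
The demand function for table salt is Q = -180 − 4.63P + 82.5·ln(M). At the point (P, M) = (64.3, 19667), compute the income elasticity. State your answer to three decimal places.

At P = 64.3, M = 19667: Q = 337.944.
Holding P constant, ∂Q/∂M = 82.5/M = 0.00419484.
η_M = (∂Q/∂M)·(M/Q) = 0.00419484 × (19667/337.944) = 0.244.

0.244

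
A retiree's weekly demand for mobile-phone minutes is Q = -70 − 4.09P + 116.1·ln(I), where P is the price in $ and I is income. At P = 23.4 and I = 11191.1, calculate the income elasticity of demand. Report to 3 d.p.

0.127

At P = 23.4, I = 11191.1: Q = 916.680.
Holding P constant, ∂Q/∂I = 116.1/I = 0.0103743.
η_I = (∂Q/∂I)·(I/Q) = 0.0103743 × (11191.1/916.680) = 0.127.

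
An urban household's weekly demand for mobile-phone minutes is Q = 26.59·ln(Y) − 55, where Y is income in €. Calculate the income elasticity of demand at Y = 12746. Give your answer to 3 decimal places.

At Y = 12746: Q = 196.355.
dQ/dY = 26.59/Y = 0.00208614 at this income.
η = (dQ/dY)·(Y/Q) = 0.00208614 × (12746/196.355) = 0.135.

0.135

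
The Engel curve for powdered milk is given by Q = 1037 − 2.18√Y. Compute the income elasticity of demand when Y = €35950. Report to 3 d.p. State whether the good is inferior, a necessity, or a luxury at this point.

-0.331 (inferior good)

At Y = 35950: Q = 623.661.
dQ/dY = -2.18/(2√Y) = -0.0057488 at this income.
η = (dQ/dY)·(Y/Q) = -0.0057488 × (35950/623.661) = -0.331.
Since η < 0, the good is an inferior good.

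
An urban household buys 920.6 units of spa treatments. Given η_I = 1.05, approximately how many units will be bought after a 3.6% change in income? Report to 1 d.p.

955.4

%ΔQ ≈ η × %ΔI = 1.05 × 3.6% = 3.78%.
New Q ≈ 920.6 × (1 + 0.0378) = 955.4.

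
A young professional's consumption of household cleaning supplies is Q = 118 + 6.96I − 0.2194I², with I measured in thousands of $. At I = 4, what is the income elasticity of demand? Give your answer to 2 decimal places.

At I = 4: Q = 142.3296.
dQ/dI = 6.96 − 0.4388I = 5.20480.
η = (dQ/dI)·(I/Q) = 5.20480 × (4/142.3296) = 0.15.

0.15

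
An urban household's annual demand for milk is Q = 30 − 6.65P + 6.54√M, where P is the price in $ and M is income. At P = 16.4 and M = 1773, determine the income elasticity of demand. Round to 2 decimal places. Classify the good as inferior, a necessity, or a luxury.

At P = 16.4, M = 1773: Q = 196.320.
Holding P constant, ∂Q/∂M = 6.54/(2√M) = 0.0776593.
η_M = (∂Q/∂M)·(M/Q) = 0.0776593 × (1773/196.320) = 0.70.
Since 0 < η < 1, this is a necessity.

0.70 (necessity)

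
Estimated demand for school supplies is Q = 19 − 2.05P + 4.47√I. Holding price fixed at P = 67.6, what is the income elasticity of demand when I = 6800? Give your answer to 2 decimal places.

0.74

At P = 67.6, I = 6800: Q = 249.026.
Holding P constant, ∂Q/∂I = 4.47/(2√I) = 0.0271034.
η_I = (∂Q/∂I)·(I/Q) = 0.0271034 × (6800/249.026) = 0.74.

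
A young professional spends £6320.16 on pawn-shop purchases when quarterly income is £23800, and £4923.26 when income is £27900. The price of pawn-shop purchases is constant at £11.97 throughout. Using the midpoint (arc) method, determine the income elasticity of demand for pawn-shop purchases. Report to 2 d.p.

-1.57

With a constant price, Q₁ = 6320.16/11.97 = 528.000 and Q₂ = 4923.26/11.97 = 411.300 (equivalently, work directly with expenditure since P cancels).
Midpoint %ΔQ = (4923.26 − 6320.16)/5621.71 = -0.24848; midpoint %ΔI = (27900 − 23800)/25850 = 0.15861.
η = -0.24848 / 0.15861 = -1.57.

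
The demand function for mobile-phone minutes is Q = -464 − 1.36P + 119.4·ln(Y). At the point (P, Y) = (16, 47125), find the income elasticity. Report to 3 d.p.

0.149

At P = 16, Y = 47125: Q = 799.051.
Holding P constant, ∂Q/∂Y = 119.4/Y = 0.00253369.
η_Y = (∂Q/∂Y)·(Y/Q) = 0.00253369 × (47125/799.051) = 0.149.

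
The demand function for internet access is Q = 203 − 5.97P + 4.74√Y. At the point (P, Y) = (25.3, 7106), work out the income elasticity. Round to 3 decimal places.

0.442

At P = 25.3, Y = 7106: Q = 451.527.
Holding P constant, ∂Q/∂Y = 4.74/(2√Y) = 0.0281148.
η_Y = (∂Q/∂Y)·(Y/Q) = 0.0281148 × (7106/451.527) = 0.442.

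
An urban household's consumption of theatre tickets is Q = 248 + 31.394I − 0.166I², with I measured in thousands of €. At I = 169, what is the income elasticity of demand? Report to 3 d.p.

-5.141

At I = 169: Q = 812.4600.
dQ/dI = 31.394 − 0.332I = -24.71400.
η = (dQ/dI)·(I/Q) = -24.71400 × (169/812.4600) = -5.141.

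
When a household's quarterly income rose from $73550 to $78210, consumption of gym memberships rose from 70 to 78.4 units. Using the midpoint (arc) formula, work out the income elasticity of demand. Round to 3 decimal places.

1.843

ΔQ = 78.4 − 70 = 8.4; midpoint Q̄ = (70 + 78.4)/2 = 74.2.
ΔI = 78210 − 73550 = 4660; midpoint Ī = (73550 + 78210)/2 = 75880.
η = (ΔQ/Q̄) ÷ (ΔI/Ī) = (8.4/74.2) ÷ (4660/75880) = 1.843.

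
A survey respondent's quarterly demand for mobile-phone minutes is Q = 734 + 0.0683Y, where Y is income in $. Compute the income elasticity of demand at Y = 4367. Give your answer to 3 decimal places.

0.289

At Y = 4367: Q = 1032.266.
dQ/dY = 0.0683.
η = (dQ/dY)·(Y/Q) = 0.0683 × (4367/1032.266) = 0.289.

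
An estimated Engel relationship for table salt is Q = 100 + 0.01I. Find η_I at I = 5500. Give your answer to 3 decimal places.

At I = 5500: Q = 155.000.
dQ/dI = 0.01.
η = (dQ/dI)·(I/Q) = 0.01 × (5500/155.000) = 0.355.

0.355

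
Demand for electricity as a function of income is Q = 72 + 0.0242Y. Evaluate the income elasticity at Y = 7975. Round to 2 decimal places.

At Y = 7975: Q = 264.995.
dQ/dY = 0.0242.
η = (dQ/dY)·(Y/Q) = 0.0242 × (7975/264.995) = 0.73.

0.73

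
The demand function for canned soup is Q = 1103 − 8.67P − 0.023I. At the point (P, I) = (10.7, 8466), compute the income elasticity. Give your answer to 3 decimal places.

-0.239

At P = 10.7, I = 8466: Q = 815.513.
Holding P constant, ∂Q/∂I = −0.023.
η_I = (∂Q/∂I)·(I/Q) = -0.023 × (8466/815.513) = -0.239.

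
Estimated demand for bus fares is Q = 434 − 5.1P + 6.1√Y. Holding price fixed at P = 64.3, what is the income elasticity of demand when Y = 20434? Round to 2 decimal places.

0.45

At P = 64.3, Y = 20434: Q = 978.050.
Holding P constant, ∂Q/∂Y = 6.1/(2√Y) = 0.0213365.
η_Y = (∂Q/∂Y)·(Y/Q) = 0.0213365 × (20434/978.050) = 0.45.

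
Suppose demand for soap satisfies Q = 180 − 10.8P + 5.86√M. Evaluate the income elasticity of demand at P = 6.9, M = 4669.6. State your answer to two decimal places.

0.40

At P = 6.9, M = 4669.6: Q = 505.920.
Holding P constant, ∂Q/∂M = 5.86/(2√M) = 0.0428773.
η_M = (∂Q/∂M)·(M/Q) = 0.0428773 × (4669.6/505.920) = 0.40.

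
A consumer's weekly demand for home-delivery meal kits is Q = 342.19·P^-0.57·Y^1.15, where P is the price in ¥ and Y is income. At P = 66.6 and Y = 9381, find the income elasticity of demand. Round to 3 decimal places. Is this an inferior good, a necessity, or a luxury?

For a multiplicative demand Q = A·P^α·Y^β, the income elasticity is β everywhere.
Here β = 1.15, so η = 1.150.
Since η > 1, this is a luxury.

1.150 (luxury)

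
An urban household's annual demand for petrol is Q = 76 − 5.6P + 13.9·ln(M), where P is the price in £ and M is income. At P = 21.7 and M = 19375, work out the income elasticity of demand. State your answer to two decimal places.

At P = 21.7, M = 19375: Q = 91.697.
Holding P constant, ∂Q/∂M = 13.9/M = 0.000717419.
η_M = (∂Q/∂M)·(M/Q) = 0.000717419 × (19375/91.697) = 0.15.

0.15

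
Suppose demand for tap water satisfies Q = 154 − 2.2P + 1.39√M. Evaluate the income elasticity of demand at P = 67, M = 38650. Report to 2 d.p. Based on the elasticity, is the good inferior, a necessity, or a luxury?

At P = 67, M = 38650: Q = 279.868.
Holding P constant, ∂Q/∂M = 1.39/(2√M) = 0.00353517.
η_M = (∂Q/∂M)·(M/Q) = 0.00353517 × (38650/279.868) = 0.49.
Since 0 < η < 1, this is a necessity.

0.49 (necessity)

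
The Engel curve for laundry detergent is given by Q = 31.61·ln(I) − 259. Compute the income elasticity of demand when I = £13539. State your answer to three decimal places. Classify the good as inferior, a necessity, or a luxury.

At I = 13539: Q = 41.716.
dQ/dI = 31.61/I = 0.00233474 at this income.
η = (dQ/dI)·(I/Q) = 0.00233474 × (13539/41.716) = 0.758.
Since 0 < η < 1, the good is a necessity.

0.758 (necessity)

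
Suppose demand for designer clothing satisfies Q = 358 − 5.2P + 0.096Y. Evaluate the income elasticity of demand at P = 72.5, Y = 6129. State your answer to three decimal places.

1.033

At P = 72.5, Y = 6129: Q = 569.384.
Holding P constant, ∂Q/∂Y = 0.096.
η_Y = (∂Q/∂Y)·(Y/Q) = 0.096 × (6129/569.384) = 1.033.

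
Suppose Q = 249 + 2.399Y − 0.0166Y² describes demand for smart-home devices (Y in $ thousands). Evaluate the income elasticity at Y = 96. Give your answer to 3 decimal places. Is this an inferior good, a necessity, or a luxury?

At Y = 96: Q = 326.3184.
dQ/dY = 2.399 − 0.0332Y = -0.78820.
η = (dQ/dY)·(Y/Q) = -0.78820 × (96/326.3184) = -0.232.
η < 0 ⇒ inferior good.

-0.232 (inferior good)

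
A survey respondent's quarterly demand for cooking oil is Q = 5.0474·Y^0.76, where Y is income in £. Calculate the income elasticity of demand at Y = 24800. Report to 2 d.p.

0.76

For Q = A·Y^β the income elasticity is constant and equal to β.
Here β = 0.76, so η = 0.76.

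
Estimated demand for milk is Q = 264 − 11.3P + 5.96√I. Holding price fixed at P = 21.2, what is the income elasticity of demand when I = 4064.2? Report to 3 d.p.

0.470

At P = 21.2, I = 4064.2: Q = 404.396.
Holding P constant, ∂Q/∂I = 5.96/(2√I) = 0.0467443.
η_I = (∂Q/∂I)·(I/Q) = 0.0467443 × (4064.2/404.396) = 0.470.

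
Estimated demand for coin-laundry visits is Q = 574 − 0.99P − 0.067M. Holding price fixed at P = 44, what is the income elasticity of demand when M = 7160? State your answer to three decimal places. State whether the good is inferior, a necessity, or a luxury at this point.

At P = 44, M = 7160: Q = 50.720.
Holding P constant, ∂Q/∂M = −0.067.
η_M = (∂Q/∂M)·(M/Q) = -0.067 × (7160/50.720) = -9.458.
Since η < 0, this is an inferior good.

-9.458 (inferior good)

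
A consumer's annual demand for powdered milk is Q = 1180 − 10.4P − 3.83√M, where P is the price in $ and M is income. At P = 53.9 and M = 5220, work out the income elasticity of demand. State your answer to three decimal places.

At P = 53.9, M = 5220: Q = 342.724.
Holding P constant, ∂Q/∂M = -3.83/(2√M) = -0.0265053.
η_M = (∂Q/∂M)·(M/Q) = -0.0265053 × (5220/342.724) = -0.404.

-0.404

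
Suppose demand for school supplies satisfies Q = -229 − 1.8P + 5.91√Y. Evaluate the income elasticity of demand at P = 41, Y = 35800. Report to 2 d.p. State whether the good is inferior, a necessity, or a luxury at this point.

At P = 41, Y = 35800: Q = 815.424.
Holding P constant, ∂Q/∂Y = 5.91/(2√Y) = 0.0156177.
η_Y = (∂Q/∂Y)·(Y/Q) = 0.0156177 × (35800/815.424) = 0.69.
Since 0 < η < 1, this is a necessity.

0.69 (necessity)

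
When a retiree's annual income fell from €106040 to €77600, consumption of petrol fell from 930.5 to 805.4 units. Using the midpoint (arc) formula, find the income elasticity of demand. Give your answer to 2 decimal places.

ΔQ = 805.4 − 930.5 = -125.1; midpoint Q̄ = (930.5 + 805.4)/2 = 867.95.
ΔI = 77600 − 106040 = -28440; midpoint Ī = (106040 + 77600)/2 = 91820.
η = (ΔQ/Q̄) ÷ (ΔI/Ī) = (-125.1/867.95) ÷ (-28440/91820) = 0.47.

0.47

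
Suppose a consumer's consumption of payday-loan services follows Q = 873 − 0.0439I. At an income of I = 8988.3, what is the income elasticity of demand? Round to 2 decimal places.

At I = 8988.3: Q = 478.414.
dQ/dI = −0.0439.
η = (dQ/dI)·(I/Q) = -0.0439 × (8988.3/478.414) = -0.82.

-0.82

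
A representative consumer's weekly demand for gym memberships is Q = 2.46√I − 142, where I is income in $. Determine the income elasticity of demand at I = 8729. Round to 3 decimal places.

At I = 8729: Q = 87.836.
dQ/dI = 2.46/(2√I) = 0.0131651 at this income.
η = (dQ/dI)·(I/Q) = 0.0131651 × (8729/87.836) = 1.308.

1.308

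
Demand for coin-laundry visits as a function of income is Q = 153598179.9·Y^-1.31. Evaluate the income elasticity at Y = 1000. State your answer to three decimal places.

-1.310

For Q = A·Y^β the income elasticity is constant and equal to β.
Here β = -1.31, so η = -1.310.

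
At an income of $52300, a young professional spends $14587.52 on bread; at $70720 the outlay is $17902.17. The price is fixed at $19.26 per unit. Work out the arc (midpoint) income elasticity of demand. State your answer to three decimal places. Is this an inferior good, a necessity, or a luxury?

With a constant price, Q₁ = 14587.52/19.26 = 757.400 and Q₂ = 17902.17/19.26 = 929.500 (equivalently, work directly with expenditure since P cancels).
Midpoint %ΔQ = (17902.17 − 14587.52)/16244.85 = 0.20404; midpoint %ΔI = (70720 − 52300)/61510 = 0.29946.
η = 0.20404 / 0.29946 = 0.681.
0 < η < 1 ⇒ necessity.

0.681 (necessity)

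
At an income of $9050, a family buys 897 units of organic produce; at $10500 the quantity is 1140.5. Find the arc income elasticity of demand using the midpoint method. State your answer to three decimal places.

ΔQ = 1140.5 − 897 = 243.5; midpoint Q̄ = (897 + 1140.5)/2 = 1018.75.
ΔI = 10500 − 9050 = 1450; midpoint Ī = (9050 + 10500)/2 = 9775.
η = (ΔQ/Q̄) ÷ (ΔI/Ī) = (243.5/1018.75) ÷ (1450/9775) = 1.611.

1.611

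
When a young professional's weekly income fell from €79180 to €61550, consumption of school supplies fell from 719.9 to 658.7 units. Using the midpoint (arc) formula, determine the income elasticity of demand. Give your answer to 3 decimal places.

0.354

ΔQ = 658.7 − 719.9 = -61.2; midpoint Q̄ = (719.9 + 658.7)/2 = 689.3.
ΔI = 61550 − 79180 = -17630; midpoint Ī = (79180 + 61550)/2 = 70365.
η = (ΔQ/Q̄) ÷ (ΔI/Ī) = (-61.2/689.3) ÷ (-17630/70365) = 0.354.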